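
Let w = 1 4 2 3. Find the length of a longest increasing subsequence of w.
3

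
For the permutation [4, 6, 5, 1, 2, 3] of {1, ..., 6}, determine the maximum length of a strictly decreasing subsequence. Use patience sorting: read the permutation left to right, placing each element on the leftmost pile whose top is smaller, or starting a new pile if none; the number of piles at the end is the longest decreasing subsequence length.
3

4: new pile. tops = [4]
6: onto pile 1 (replacing 4). tops = [6]
5: new pile. tops = [6, 5]
1: new pile. tops = [6, 5, 1]
2: onto pile 3 (replacing 1). tops = [6, 5, 2]
3: onto pile 3 (replacing 2). tops = [6, 5, 3]

3 piles, so the longest decreasing subsequence has length 3.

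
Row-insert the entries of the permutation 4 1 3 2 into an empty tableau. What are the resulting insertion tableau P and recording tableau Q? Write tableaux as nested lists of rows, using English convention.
Insert each entry of the permutation into P by Schensted row insertion, recording in Q the position of each new cell.

After inserting 4: P = [[4]].
After inserting 1: P = [[1], [4]].
After inserting 3: P = [[1, 3], [4]].
After inserting 2: P = [[1, 2], [3], [4]].

So P = [[1, 2], [3], [4]], Q = [[1, 3], [2], [4]].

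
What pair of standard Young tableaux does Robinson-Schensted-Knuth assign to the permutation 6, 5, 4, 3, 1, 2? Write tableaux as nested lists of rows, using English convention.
Insert each entry of the permutation into P by Schensted row insertion, recording in Q the position of each new cell.

Insert 6: appended to row 1. P = [[6]].
Insert 5: 5 bumps 6 from row 1; 6 starts row 2. P = [[5], [6]].
Insert 4: 4 bumps 5 from row 1; 5 bumps 6 from row 2; 6 starts row 3. P = [[4], [5], [6]].
Insert 3: 3 bumps 4 from row 1; 4 bumps 5 from row 2; 5 bumps 6 from row 3; 6 starts row 4. P = [[3], [4], [5], [6]].
Insert 1: 1 bumps 3 from row 1; 3 bumps 4 from row 2; 4 bumps 5 from row 3; 5 bumps 6 from row 4; 6 starts row 5. P = [[1], [3], [4], [5], [6]].
Insert 2: appended to row 1. P = [[1, 2], [3], [4], [5], [6]].

So P = [[1, 2], [3], [4], [5], [6]], Q = [[1, 6], [2], [3], [4], [5]].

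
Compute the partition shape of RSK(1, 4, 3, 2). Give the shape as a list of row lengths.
[2, 1, 1]

Row-insert each entry into an empty tableau.

After inserting 1: P = [[1]].
After inserting 4: P = [[1, 4]].
After inserting 3: P = [[1, 3], [4]].
After inserting 2: P = [[1, 2], [3], [4]].

The final insertion tableau P = [[1, 2], [3], [4]] has shape [2, 1, 1].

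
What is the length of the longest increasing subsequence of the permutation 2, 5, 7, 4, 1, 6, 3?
3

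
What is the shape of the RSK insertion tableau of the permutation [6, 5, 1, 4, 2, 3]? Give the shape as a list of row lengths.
[3, 1, 1, 1]

Row-insert each entry into an empty tableau.

After inserting 6: P = [[6]].
After inserting 5: P = [[5], [6]].
After inserting 1: P = [[1], [5], [6]].
After inserting 4: P = [[1, 4], [5], [6]].
After inserting 2: P = [[1, 2], [4], [5], [6]].
After inserting 3: P = [[1, 2, 3], [4], [5], [6]].

The final insertion tableau P = [[1, 2, 3], [4], [5], [6]] has shape [3, 1, 1, 1].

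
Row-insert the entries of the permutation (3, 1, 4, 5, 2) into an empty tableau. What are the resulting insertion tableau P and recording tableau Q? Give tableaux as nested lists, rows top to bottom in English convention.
Insert each entry of the permutation into P by Schensted row insertion, recording in Q the position of each new cell.

Insert 3: appended to row 1. P = [[3]].
Insert 1: 1 bumps 3 from row 1; 3 starts row 2. P = [[1], [3]].
Insert 4: appended to row 1. P = [[1, 4], [3]].
Insert 5: appended to row 1. P = [[1, 4, 5], [3]].
Insert 2: 2 bumps 4 from row 1; 4 appends to row 2. P = [[1, 2, 5], [3, 4]].

So P = [[1, 2, 5], [3, 4]], Q = [[1, 3, 4], [2, 5]].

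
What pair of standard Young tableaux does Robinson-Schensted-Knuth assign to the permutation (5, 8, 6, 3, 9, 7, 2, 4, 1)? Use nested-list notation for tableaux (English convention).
Insert each entry of the permutation into P by Schensted row insertion, recording in Q the position of each new cell.

Insert 5: appended to row 1. P = [[5]].
Insert 8: appended to row 1. P = [[5, 8]].
Insert 6: 6 bumps 8 from row 1; 8 starts row 2. P = [[5, 6], [8]].
Insert 3: 3 bumps 5 from row 1; 5 bumps 8 from row 2; 8 starts row 3. P = [[3, 6], [5], [8]].
Insert 9: appended to row 1. P = [[3, 6, 9], [5], [8]].
Insert 7: 7 bumps 9 from row 1; 9 appends to row 2. P = [[3, 6, 7], [5, 9], [8]].
Insert 2: 2 bumps 3 from row 1; 3 bumps 5 from row 2; 5 bumps 8 from row 3; 8 starts row 4. P = [[2, 6, 7], [3, 9], [5], [8]].
Insert 4: 4 bumps 6 from row 1; 6 bumps 9 from row 2; 9 appends to row 3. P = [[2, 4, 7], [3, 6], [5, 9], [8]].
Insert 1: 1 bumps 2 from row 1; 2 bumps 3 from row 2; 3 bumps 5 from row 3; 5 bumps 8 from row 4; 8 starts row 5. P = [[1, 4, 7], [2, 6], [3, 9], [5], [8]].

So P = [[1, 4, 7], [2, 6], [3, 9], [5], [8]], Q = [[1, 2, 5], [3, 6], [4, 8], [7], [9]].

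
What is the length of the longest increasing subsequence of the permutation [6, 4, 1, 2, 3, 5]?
4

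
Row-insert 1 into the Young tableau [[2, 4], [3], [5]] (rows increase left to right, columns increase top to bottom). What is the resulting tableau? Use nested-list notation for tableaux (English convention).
In row 1, 1 replaces 2 (the leftmost entry greater than 1); 2 is bumped to row 2. In row 2, 2 replaces 3 (the leftmost entry greater than 2); 3 is bumped to row 3. In row 3, 3 replaces 5 (the leftmost entry greater than 3); 5 is bumped to row 4. 5 starts a new row 4. The new tableau is [[1, 4], [2], [3], [5]].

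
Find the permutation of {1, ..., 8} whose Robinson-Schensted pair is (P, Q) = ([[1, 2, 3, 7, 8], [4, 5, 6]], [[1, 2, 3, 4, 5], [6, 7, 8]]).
Reverse RSK: for i = n, n-1, ..., 1, locate i in Q, remove the corresponding corner cell from P, and reverse-bump its entry up through P; the value ejected from row 1 is w(i).

So w = 4 5 6 7 8 1 2 3.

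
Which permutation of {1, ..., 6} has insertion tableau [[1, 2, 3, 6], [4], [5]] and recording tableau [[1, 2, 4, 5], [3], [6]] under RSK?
1 5 2 4 6 3

Reverse the RSK construction: for i from n down to 1, find the cell of Q containing i, remove the entry at that cell from P, and reverse-bump it up through P; the value ejected from row 1 is w(i).

Step i=6: Q has 6 at row 3, column 1; remove 5 from row 3 of P and reverse-bump: 5 enters row 2 and ejects 4; 4 enters row 1 and ejects 3. So w(6) = 3. P is now [[1, 2, 4, 6], [5]].
Step i=5: Q has 5 at row 1, column 4; remove that cell from P, ejecting 6. So w(5) = 6. P is now [[1, 2, 4], [5]].
Step i=4: Q has 4 at row 1, column 3; remove that cell from P, ejecting 4. So w(4) = 4. P is now [[1, 2], [5]].
Step i=3: Q has 3 at row 2, column 1; remove 5 from row 2 of P and reverse-bump: 5 enters row 1 and ejects 2. So w(3) = 2. P is now [[1, 5]].
Step i=2: Q has 2 at row 1, column 2; remove that cell from P, ejecting 5. So w(2) = 5. P is now [[1]].
Step i=1: Q has 1 at row 1, column 1; remove that cell from P, ejecting 1. So w(1) = 1. P is now [].

So w = 1 5 2 4 6 3.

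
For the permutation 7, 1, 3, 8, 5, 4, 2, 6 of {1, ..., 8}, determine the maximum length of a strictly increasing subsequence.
4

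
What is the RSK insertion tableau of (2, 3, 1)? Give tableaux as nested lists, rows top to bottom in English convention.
P = [[1, 3], [2]]

Insert 2: appended to row 1. P = [[2]].
Insert 3: appended to row 1. P = [[2, 3]].
Insert 1: 1 bumps 2 from row 1; 2 starts row 2. P = [[1, 3], [2]].

So P = [[1, 3], [2]].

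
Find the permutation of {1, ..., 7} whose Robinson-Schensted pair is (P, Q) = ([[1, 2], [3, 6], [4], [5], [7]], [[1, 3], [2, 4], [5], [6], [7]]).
Reverse the RSK construction: for i from n down to 1, find the cell of Q containing i, remove the entry at that cell from P, and reverse-bump it up through P; the value ejected from row 1 is w(i).

Step i=7: Q has 7 at row 5, column 1; remove 7 from row 5 of P and reverse-bump: 7 enters row 4 and ejects 5; 5 enters row 3 and ejects 4; 4 enters row 2 and ejects 3; 3 enters row 1 and ejects 2. So w(7) = 2. P is now [[1, 3], [4, 6], [5], [7]].
Step i=6: Q has 6 at row 4, column 1; remove 7 from row 4 of P and reverse-bump: 7 enters row 3 and ejects 5; 5 enters row 2 and ejects 4; 4 enters row 1 and ejects 3. So w(6) = 3. P is now [[1, 4], [5, 6], [7]].
Step i=5: Q has 5 at row 3, column 1; remove 7 from row 3 of P and reverse-bump: 7 enters row 2 and ejects 6; 6 enters row 1 and ejects 4. So w(5) = 4. P is now [[1, 6], [5, 7]].
Step i=4: Q has 4 at row 2, column 2; remove 7 from row 2 of P and reverse-bump: 7 enters row 1 and ejects 6. So w(4) = 6. P is now [[1, 7], [5]].
Step i=3: Q has 3 at row 1, column 2; remove that cell from P, ejecting 7. So w(3) = 7. P is now [[1], [5]].
Step i=2: Q has 2 at row 2, column 1; remove 5 from row 2 of P and reverse-bump: 5 enters row 1 and ejects 1. So w(2) = 1. P is now [[5]].
Step i=1: Q has 1 at row 1, column 1; remove that cell from P, ejecting 5. So w(1) = 5. P is now [].

So w = 5 1 7 6 4 3 2.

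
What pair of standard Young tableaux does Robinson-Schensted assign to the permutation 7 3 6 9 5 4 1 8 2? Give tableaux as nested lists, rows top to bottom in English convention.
P = [[1, 2, 8], [3, 4], [5, 9], [6], [7]], Q = [[1, 3, 4], [2, 8], [5, 9], [6], [7]]

Insert each entry of the permutation into P by Schensted row insertion, recording in Q the position of each new cell.

After inserting 7: P = [[7]].
After inserting 3: P = [[3], [7]].
After inserting 6: P = [[3, 6], [7]].
After inserting 9: P = [[3, 6, 9], [7]].
After inserting 5: P = [[3, 5, 9], [6], [7]].
After inserting 4: P = [[3, 4, 9], [5], [6], [7]].
After inserting 1: P = [[1, 4, 9], [3], [5], [6], [7]].
After inserting 8: P = [[1, 4, 8], [3, 9], [5], [6], [7]].
After inserting 2: P = [[1, 2, 8], [3, 4], [5, 9], [6], [7]].

So P = [[1, 2, 8], [3, 4], [5, 9], [6], [7]], Q = [[1, 3, 4], [2, 8], [5, 9], [6], [7]].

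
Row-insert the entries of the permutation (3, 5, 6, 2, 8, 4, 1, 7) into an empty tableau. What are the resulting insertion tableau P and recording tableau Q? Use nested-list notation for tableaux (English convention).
P = [[1, 4, 6, 7], [2, 5, 8], [3]], Q = [[1, 2, 3, 5], [4, 6, 8], [7]]

Insert each entry of the permutation into P by Schensted row insertion, recording in Q the position of each new cell.

Insert 3: appended to row 1. P = [[3]].
Insert 5: appended to row 1. P = [[3, 5]].
Insert 6: appended to row 1. P = [[3, 5, 6]].
Insert 2: 2 bumps 3 from row 1; 3 starts row 2. P = [[2, 5, 6], [3]].
Insert 8: appended to row 1. P = [[2, 5, 6, 8], [3]].
Insert 4: 4 bumps 5 from row 1; 5 appends to row 2. P = [[2, 4, 6, 8], [3, 5]].
Insert 1: 1 bumps 2 from row 1; 2 bumps 3 from row 2; 3 starts row 3. P = [[1, 4, 6, 8], [2, 5], [3]].
Insert 7: 7 bumps 8 from row 1; 8 appends to row 2. P = [[1, 4, 6, 7], [2, 5, 8], [3]].

So P = [[1, 4, 6, 7], [2, 5, 8], [3]], Q = [[1, 2, 3, 5], [4, 6, 8], [7]].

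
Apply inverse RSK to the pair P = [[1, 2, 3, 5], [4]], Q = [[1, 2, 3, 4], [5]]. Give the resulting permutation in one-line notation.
1 2 4 5 3

Reverse the RSK construction: for i from n down to 1, find the cell of Q containing i, remove the entry at that cell from P, and reverse-bump it up through P; the value ejected from row 1 is w(i).

Step i=5: Q has 5 at row 2, column 1; remove 4 from row 2 of P and reverse-bump: 4 enters row 1 and ejects 3. So w(5) = 3. P is now [[1, 2, 4, 5]].
Step i=4: Q has 4 at row 1, column 4; remove that cell from P, ejecting 5. So w(4) = 5. P is now [[1, 2, 4]].
Step i=3: Q has 3 at row 1, column 3; remove that cell from P, ejecting 4. So w(3) = 4. P is now [[1, 2]].
Step i=2: Q has 2 at row 1, column 2; remove that cell from P, ejecting 2. So w(2) = 2. P is now [[1]].
Step i=1: Q has 1 at row 1, column 1; remove that cell from P, ejecting 1. So w(1) = 1. P is now [].

So w = 1 2 4 5 3.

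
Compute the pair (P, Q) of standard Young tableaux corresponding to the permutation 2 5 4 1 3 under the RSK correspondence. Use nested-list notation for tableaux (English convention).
P = [[1, 3], [2, 4], [5]], Q = [[1, 2], [3, 5], [4]]

Insert each entry of the permutation into P by Schensted row insertion, recording in Q the position of each new cell.

Insert 2: appended to row 1. P = [[2]].
Insert 5: appended to row 1. P = [[2, 5]].
Insert 4: 4 bumps 5 from row 1; 5 starts row 2. P = [[2, 4], [5]].
Insert 1: 1 bumps 2 from row 1; 2 bumps 5 from row 2; 5 starts row 3. P = [[1, 4], [2], [5]].
Insert 3: 3 bumps 4 from row 1; 4 appends to row 2. P = [[1, 3], [2, 4], [5]].

So P = [[1, 3], [2, 4], [5]], Q = [[1, 2], [3, 5], [4]].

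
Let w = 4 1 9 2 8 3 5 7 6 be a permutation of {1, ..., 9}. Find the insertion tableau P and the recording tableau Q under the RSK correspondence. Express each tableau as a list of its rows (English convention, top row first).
P = [[1, 2, 3, 5, 6], [4, 7], [8], [9]], Q = [[1, 3, 5, 7, 8], [2, 4], [6], [9]]

Insert each entry of the permutation into P by Schensted row insertion, recording in Q the position of each new cell.

Insert 4: appended to row 1. P = [[4]].
Insert 1: 1 bumps 4 from row 1; 4 starts row 2. P = [[1], [4]].
Insert 9: appended to row 1. P = [[1, 9], [4]].
Insert 2: 2 bumps 9 from row 1; 9 appends to row 2. P = [[1, 2], [4, 9]].
Insert 8: appended to row 1. P = [[1, 2, 8], [4, 9]].
Insert 3: 3 bumps 8 from row 1; 8 bumps 9 from row 2; 9 starts row 3. P = [[1, 2, 3], [4, 8], [9]].
Insert 5: appended to row 1. P = [[1, 2, 3, 5], [4, 8], [9]].
Insert 7: appended to row 1. P = [[1, 2, 3, 5, 7], [4, 8], [9]].
Insert 6: 6 bumps 7 from row 1; 7 bumps 8 from row 2; 8 bumps 9 from row 3; 9 starts row 4. P = [[1, 2, 3, 5, 6], [4, 7], [8], [9]].

So P = [[1, 2, 3, 5, 6], [4, 7], [8], [9]], Q = [[1, 3, 5, 7, 8], [2, 4], [6], [9]].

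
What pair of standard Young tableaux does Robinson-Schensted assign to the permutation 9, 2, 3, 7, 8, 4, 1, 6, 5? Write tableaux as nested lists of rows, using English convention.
Insert each entry of the permutation into P by Schensted row insertion, recording in Q the position of each new cell.

Insert 9: appended to row 1. P = [[9]].
Insert 2: 2 bumps 9 from row 1; 9 starts row 2. P = [[2], [9]].
Insert 3: appended to row 1. P = [[2, 3], [9]].
Insert 7: appended to row 1. P = [[2, 3, 7], [9]].
Insert 8: appended to row 1. P = [[2, 3, 7, 8], [9]].
Insert 4: 4 bumps 7 from row 1; 7 bumps 9 from row 2; 9 starts row 3. P = [[2, 3, 4, 8], [7], [9]].
Insert 1: 1 bumps 2 from row 1; 2 bumps 7 from row 2; 7 bumps 9 from row 3; 9 starts row 4. P = [[1, 3, 4, 8], [2], [7], [9]].
Insert 6: 6 bumps 8 from row 1; 8 appends to row 2. P = [[1, 3, 4, 6], [2, 8], [7], [9]].
Insert 5: 5 bumps 6 from row 1; 6 bumps 8 from row 2; 8 appends to row 3. P = [[1, 3, 4, 5], [2, 6], [7, 8], [9]].

So P = [[1, 3, 4, 5], [2, 6], [7, 8], [9]], Q = [[1, 3, 4, 5], [2, 8], [6, 9], [7]].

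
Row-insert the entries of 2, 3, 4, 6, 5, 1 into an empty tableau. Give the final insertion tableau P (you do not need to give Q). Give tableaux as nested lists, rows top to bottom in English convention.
After inserting 2: P = [[2]].
After inserting 3: P = [[2, 3]].
After inserting 4: P = [[2, 3, 4]].
After inserting 6: P = [[2, 3, 4, 6]].
After inserting 5: P = [[2, 3, 4, 5], [6]].
After inserting 1: P = [[1, 3, 4, 5], [2], [6]].

So P = [[1, 3, 4, 5], [2], [6]].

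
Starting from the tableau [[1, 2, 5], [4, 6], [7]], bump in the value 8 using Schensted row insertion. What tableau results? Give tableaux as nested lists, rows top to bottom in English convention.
[[1, 2, 5, 8], [4, 6], [7]]

8 is larger than every entry of row 1, so it is appended to row 1. The new tableau is [[1, 2, 5, 8], [4, 6], [7]].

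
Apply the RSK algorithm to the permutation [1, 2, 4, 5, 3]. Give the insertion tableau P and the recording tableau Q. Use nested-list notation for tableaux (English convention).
P = [[1, 2, 3, 5], [4]], Q = [[1, 2, 3, 4], [5]]

Insert each entry of the permutation into P by Schensted row insertion, recording in Q the position of each new cell.

After inserting 1: P = [[1]].
After inserting 2: P = [[1, 2]].
After inserting 4: P = [[1, 2, 4]].
After inserting 5: P = [[1, 2, 4, 5]].
After inserting 3: P = [[1, 2, 3, 5], [4]].

So P = [[1, 2, 3, 5], [4]], Q = [[1, 2, 3, 4], [5]].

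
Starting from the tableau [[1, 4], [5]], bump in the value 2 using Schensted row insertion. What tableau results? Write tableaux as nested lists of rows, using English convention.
In row 1, 2 replaces 4 (the leftmost entry greater than 2); 4 is bumped to row 2. In row 2, 4 replaces 5 (the leftmost entry greater than 4); 5 is bumped to row 3. 5 starts a new row 3. The new tableau is [[1, 2], [4], [5]].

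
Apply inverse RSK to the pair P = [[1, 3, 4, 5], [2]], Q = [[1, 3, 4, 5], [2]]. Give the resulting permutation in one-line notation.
2 1 3 4 5

Reverse the RSK construction: for i from n down to 1, find the cell of Q containing i, remove the entry at that cell from P, and reverse-bump it up through P; the value ejected from row 1 is w(i).

Step i=5: Q has 5 at row 1, column 4; remove that cell from P, ejecting 5. So w(5) = 5. P is now [[1, 3, 4], [2]].
Step i=4: Q has 4 at row 1, column 3; remove that cell from P, ejecting 4. So w(4) = 4. P is now [[1, 3], [2]].
Step i=3: Q has 3 at row 1, column 2; remove that cell from P, ejecting 3. So w(3) = 3. P is now [[1], [2]].
Step i=2: Q has 2 at row 2, column 1; remove 2 from row 2 of P and reverse-bump: 2 enters row 1 and ejects 1. So w(2) = 1. P is now [[2]].
Step i=1: Q has 1 at row 1, column 1; remove that cell from P, ejecting 2. So w(1) = 2. P is now [].

So w = 2 1 3 4 5.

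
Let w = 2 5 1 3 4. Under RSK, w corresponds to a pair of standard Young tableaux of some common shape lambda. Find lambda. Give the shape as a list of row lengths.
[3, 2]

Row-insert each entry into an empty tableau.

After inserting 2: P = [[2]].
After inserting 5: P = [[2, 5]].
After inserting 1: P = [[1, 5], [2]].
After inserting 3: P = [[1, 3], [2, 5]].
After inserting 4: P = [[1, 3, 4], [2, 5]].

The final insertion tableau P = [[1, 3, 4], [2, 5]] has shape [3, 2].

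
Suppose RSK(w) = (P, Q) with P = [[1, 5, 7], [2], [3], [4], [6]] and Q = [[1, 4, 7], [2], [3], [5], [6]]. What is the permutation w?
6 4 3 5 2 1 7

Reverse RSK: for i = n, n-1, ..., 1, locate i in Q, remove the corresponding corner cell from P, and reverse-bump its entry up through P; the value ejected from row 1 is w(i).

So w = 6 4 3 5 2 1 7.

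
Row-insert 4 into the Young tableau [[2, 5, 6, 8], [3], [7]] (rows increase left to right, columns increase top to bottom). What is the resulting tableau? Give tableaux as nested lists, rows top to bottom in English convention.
In row 1, 4 replaces 5 (the leftmost entry greater than 4); 5 is bumped to row 2. 5 is appended to row 2. The new tableau is [[2, 4, 6, 8], [3, 5], [7]].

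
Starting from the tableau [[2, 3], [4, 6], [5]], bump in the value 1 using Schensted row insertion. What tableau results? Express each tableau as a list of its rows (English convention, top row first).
In row 1, 1 replaces 2 (the leftmost entry greater than 1); 2 is bumped to row 2. In row 2, 2 replaces 4 (the leftmost entry greater than 2); 4 is bumped to row 3. In row 3, 4 replaces 5 (the leftmost entry greater than 4); 5 is bumped to row 4. 5 starts a new row 4. The new tableau is [[1, 3], [2, 6], [4], [5]].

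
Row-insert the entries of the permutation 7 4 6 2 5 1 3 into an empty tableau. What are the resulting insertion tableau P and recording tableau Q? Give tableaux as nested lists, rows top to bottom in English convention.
P = [[1, 3], [2, 5], [4, 6], [7]], Q = [[1, 3], [2, 5], [4, 7], [6]]

Insert each entry of the permutation into P by Schensted row insertion, recording in Q the position of each new cell.

Insert 7: appended to row 1. P = [[7]].
Insert 4: 4 bumps 7 from row 1; 7 starts row 2. P = [[4], [7]].
Insert 6: appended to row 1. P = [[4, 6], [7]].
Insert 2: 2 bumps 4 from row 1; 4 bumps 7 from row 2; 7 starts row 3. P = [[2, 6], [4], [7]].
Insert 5: 5 bumps 6 from row 1; 6 appends to row 2. P = [[2, 5], [4, 6], [7]].
Insert 1: 1 bumps 2 from row 1; 2 bumps 4 from row 2; 4 bumps 7 from row 3; 7 starts row 4. P = [[1, 5], [2, 6], [4], [7]].
Insert 3: 3 bumps 5 from row 1; 5 bumps 6 from row 2; 6 appends to row 3. P = [[1, 3], [2, 5], [4, 6], [7]].

So P = [[1, 3], [2, 5], [4, 6], [7]], Q = [[1, 3], [2, 5], [4, 7], [6]].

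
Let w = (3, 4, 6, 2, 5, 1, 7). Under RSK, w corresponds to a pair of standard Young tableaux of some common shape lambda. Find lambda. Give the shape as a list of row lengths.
[4, 2, 1]

Row-insert each entry into an empty tableau.

After inserting 3: P = [[3]].
After inserting 4: P = [[3, 4]].
After inserting 6: P = [[3, 4, 6]].
After inserting 2: P = [[2, 4, 6], [3]].
After inserting 5: P = [[2, 4, 5], [3, 6]].
After inserting 1: P = [[1, 4, 5], [2, 6], [3]].
After inserting 7: P = [[1, 4, 5, 7], [2, 6], [3]].

The final insertion tableau P = [[1, 4, 5, 7], [2, 6], [3]] has shape [4, 2, 1].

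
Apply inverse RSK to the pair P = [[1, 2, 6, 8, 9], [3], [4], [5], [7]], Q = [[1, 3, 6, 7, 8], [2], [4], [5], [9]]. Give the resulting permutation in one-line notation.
7 1 5 4 3 6 8 9 2

Reverse RSK: for i = n, n-1, ..., 1, locate i in Q, remove the corresponding corner cell from P, and reverse-bump its entry up through P; the value ejected from row 1 is w(i).

So w = 7 1 5 4 3 6 8 9 2.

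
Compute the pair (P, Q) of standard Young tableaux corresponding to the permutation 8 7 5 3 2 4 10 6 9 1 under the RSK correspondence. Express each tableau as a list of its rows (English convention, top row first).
Insert each entry of the permutation into P by Schensted row insertion, recording in Q the position of each new cell.

Insert 8: appended to row 1. P = [[8]], Q = [[1]].
Insert 7: 7 bumps 8 from row 1; 8 starts row 2. P = [[7], [8]], Q = [[1], [2]].
Insert 5: 5 bumps 7 from row 1; 7 bumps 8 from row 2; 8 starts row 3. P = [[5], [7], [8]], Q = [[1], [2], [3]].
Insert 3: 3 bumps 5 from row 1; 5 bumps 7 from row 2; 7 bumps 8 from row 3; 8 starts row 4. P = [[3], [5], [7], [8]], Q = [[1], [2], [3], [4]].
Insert 2: 2 bumps 3 from row 1; 3 bumps 5 from row 2; 5 bumps 7 from row 3; 7 bumps 8 from row 4; 8 starts row 5. P = [[2], [3], [5], [7], [8]], Q = [[1], [2], [3], [4], [5]].
Insert 4: appended to row 1. P = [[2, 4], [3], [5], [7], [8]], Q = [[1, 6], [2], [3], [4], [5]].
Insert 10: appended to row 1. P = [[2, 4, 10], [3], [5], [7], [8]], Q = [[1, 6, 7], [2], [3], [4], [5]].
Insert 6: 6 bumps 10 from row 1; 10 appends to row 2. P = [[2, 4, 6], [3, 10], [5], [7], [8]], Q = [[1, 6, 7], [2, 8], [3], [4], [5]].
Insert 9: appended to row 1. P = [[2, 4, 6, 9], [3, 10], [5], [7], [8]], Q = [[1, 6, 7, 9], [2, 8], [3], [4], [5]].
Insert 1: 1 bumps 2 from row 1; 2 bumps 3 from row 2; 3 bumps 5 from row 3; 5 bumps 7 from row 4; 7 bumps 8 from row 5; 8 starts row 6. P = [[1, 4, 6, 9], [2, 10], [3], [5], [7], [8]], Q = [[1, 6, 7, 9], [2, 8], [3], [4], [5], [10]].

So P = [[1, 4, 6, 9], [2, 10], [3], [5], [7], [8]], Q = [[1, 6, 7, 9], [2, 8], [3], [4], [5], [10]].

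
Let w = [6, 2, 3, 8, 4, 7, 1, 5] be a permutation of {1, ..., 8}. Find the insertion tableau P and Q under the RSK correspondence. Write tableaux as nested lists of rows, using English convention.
P = [[1, 3, 4, 5], [2, 7], [6, 8]], Q = [[1, 3, 4, 6], [2, 5], [7, 8]]

Insert each entry of the permutation into P by Schensted row insertion, recording in Q the position of each new cell.

Insert 6: appended to row 1. P = [[6]], Q = [[1]].
Insert 2: 2 bumps 6 from row 1; 6 starts row 2. P = [[2], [6]], Q = [[1], [2]].
Insert 3: appended to row 1. P = [[2, 3], [6]], Q = [[1, 3], [2]].
Insert 8: appended to row 1. P = [[2, 3, 8], [6]], Q = [[1, 3, 4], [2]].
Insert 4: 4 bumps 8 from row 1; 8 appends to row 2. P = [[2, 3, 4], [6, 8]], Q = [[1, 3, 4], [2, 5]].
Insert 7: appended to row 1. P = [[2, 3, 4, 7], [6, 8]], Q = [[1, 3, 4, 6], [2, 5]].
Insert 1: 1 bumps 2 from row 1; 2 bumps 6 from row 2; 6 starts row 3. P = [[1, 3, 4, 7], [2, 8], [6]], Q = [[1, 3, 4, 6], [2, 5], [7]].
Insert 5: 5 bumps 7 from row 1; 7 bumps 8 from row 2; 8 appends to row 3. P = [[1, 3, 4, 5], [2, 7], [6, 8]], Q = [[1, 3, 4, 6], [2, 5], [7, 8]].

So P = [[1, 3, 4, 5], [2, 7], [6, 8]], Q = [[1, 3, 4, 6], [2, 5], [7, 8]].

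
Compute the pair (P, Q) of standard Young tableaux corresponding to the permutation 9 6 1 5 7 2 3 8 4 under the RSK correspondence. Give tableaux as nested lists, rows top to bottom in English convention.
Insert each entry of the permutation into P by Schensted row insertion, recording in Q the position of each new cell.

After inserting 9: P = [[9]].
After inserting 6: P = [[6], [9]].
After inserting 1: P = [[1], [6], [9]].
After inserting 5: P = [[1, 5], [6], [9]].
After inserting 7: P = [[1, 5, 7], [6], [9]].
After inserting 2: P = [[1, 2, 7], [5], [6], [9]].
After inserting 3: P = [[1, 2, 3], [5, 7], [6], [9]].
After inserting 8: P = [[1, 2, 3, 8], [5, 7], [6], [9]].
After inserting 4: P = [[1, 2, 3, 4], [5, 7, 8], [6], [9]].

So P = [[1, 2, 3, 4], [5, 7, 8], [6], [9]], Q = [[1, 4, 5, 8], [2, 7, 9], [3], [6]].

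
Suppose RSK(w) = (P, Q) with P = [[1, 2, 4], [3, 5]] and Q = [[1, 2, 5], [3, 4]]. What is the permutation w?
3 5 1 2 4

Reverse RSK: for i = n, n-1, ..., 1, locate i in Q, remove the corresponding corner cell from P, and reverse-bump its entry up through P; the value ejected from row 1 is w(i).

So w = 3 5 1 2 4.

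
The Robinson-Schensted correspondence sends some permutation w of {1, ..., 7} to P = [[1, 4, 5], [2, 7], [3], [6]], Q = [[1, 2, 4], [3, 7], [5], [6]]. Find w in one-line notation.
Reverse the RSK construction: for i from n down to 1, find the cell of Q containing i, remove the entry at that cell from P, and reverse-bump it up through P; the value ejected from row 1 is w(i).

Step i=7: Q has 7 at row 2, column 2; remove 7 from row 2 of P and reverse-bump: 7 enters row 1 and ejects 5. So w(7) = 5. P is now [[1, 4, 7], [2], [3], [6]].
Step i=6: Q has 6 at row 4, column 1; remove 6 from row 4 of P and reverse-bump: 6 enters row 3 and ejects 3; 3 enters row 2 and ejects 2; 2 enters row 1 and ejects 1. So w(6) = 1. P is now [[2, 4, 7], [3], [6]].
Step i=5: Q has 5 at row 3, column 1; remove 6 from row 3 of P and reverse-bump: 6 enters row 2 and ejects 3; 3 enters row 1 and ejects 2. So w(5) = 2. P is now [[3, 4, 7], [6]].
Step i=4: Q has 4 at row 1, column 3; remove that cell from P, ejecting 7. So w(4) = 7. P is now [[3, 4], [6]].
Step i=3: Q has 3 at row 2, column 1; remove 6 from row 2 of P and reverse-bump: 6 enters row 1 and ejects 4. So w(3) = 4. P is now [[3, 6]].
Step i=2: Q has 2 at row 1, column 2; remove that cell from P, ejecting 6. So w(2) = 6. P is now [[3]].
Step i=1: Q has 1 at row 1, column 1; remove that cell from P, ejecting 3. So w(1) = 3. P is now [].

So w = 3 6 4 7 2 1 5.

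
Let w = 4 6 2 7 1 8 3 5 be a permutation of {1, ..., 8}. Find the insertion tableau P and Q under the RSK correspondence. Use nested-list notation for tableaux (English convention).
P = [[1, 3, 5, 8], [2, 6, 7], [4]], Q = [[1, 2, 4, 6], [3, 7, 8], [5]]

Insert each entry of the permutation into P by Schensted row insertion, recording in Q the position of each new cell.

Insert 4: appended to row 1. P = [[4]], Q = [[1]].
Insert 6: appended to row 1. P = [[4, 6]], Q = [[1, 2]].
Insert 2: 2 bumps 4 from row 1; 4 starts row 2. P = [[2, 6], [4]], Q = [[1, 2], [3]].
Insert 7: appended to row 1. P = [[2, 6, 7], [4]], Q = [[1, 2, 4], [3]].
Insert 1: 1 bumps 2 from row 1; 2 bumps 4 from row 2; 4 starts row 3. P = [[1, 6, 7], [2], [4]], Q = [[1, 2, 4], [3], [5]].
Insert 8: appended to row 1. P = [[1, 6, 7, 8], [2], [4]], Q = [[1, 2, 4, 6], [3], [5]].
Insert 3: 3 bumps 6 from row 1; 6 appends to row 2. P = [[1, 3, 7, 8], [2, 6], [4]], Q = [[1, 2, 4, 6], [3, 7], [5]].
Insert 5: 5 bumps 7 from row 1; 7 appends to row 2. P = [[1, 3, 5, 8], [2, 6, 7], [4]], Q = [[1, 2, 4, 6], [3, 7, 8], [5]].

So P = [[1, 3, 5, 8], [2, 6, 7], [4]], Q = [[1, 2, 4, 6], [3, 7, 8], [5]].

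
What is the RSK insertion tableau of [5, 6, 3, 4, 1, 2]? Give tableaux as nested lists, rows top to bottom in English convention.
P = [[1, 2], [3, 4], [5, 6]]

Insert 5: appended to row 1. P = [[5]].
Insert 6: appended to row 1. P = [[5, 6]].
Insert 3: 3 bumps 5 from row 1; 5 starts row 2. P = [[3, 6], [5]].
Insert 4: 4 bumps 6 from row 1; 6 appends to row 2. P = [[3, 4], [5, 6]].
Insert 1: 1 bumps 3 from row 1; 3 bumps 5 from row 2; 5 starts row 3. P = [[1, 4], [3, 6], [5]].
Insert 2: 2 bumps 4 from row 1; 4 bumps 6 from row 2; 6 appends to row 3. P = [[1, 2], [3, 4], [5, 6]].

So P = [[1, 2], [3, 4], [5, 6]].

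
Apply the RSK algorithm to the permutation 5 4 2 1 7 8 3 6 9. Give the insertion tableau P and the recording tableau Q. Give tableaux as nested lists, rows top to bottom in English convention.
Insert each entry of the permutation into P by Schensted row insertion, recording in Q the position of each new cell.

After inserting 5: P = [[5]].
After inserting 4: P = [[4], [5]].
After inserting 2: P = [[2], [4], [5]].
After inserting 1: P = [[1], [2], [4], [5]].
After inserting 7: P = [[1, 7], [2], [4], [5]].
After inserting 8: P = [[1, 7, 8], [2], [4], [5]].
After inserting 3: P = [[1, 3, 8], [2, 7], [4], [5]].
After inserting 6: P = [[1, 3, 6], [2, 7, 8], [4], [5]].
After inserting 9: P = [[1, 3, 6, 9], [2, 7, 8], [4], [5]].

So P = [[1, 3, 6, 9], [2, 7, 8], [4], [5]], Q = [[1, 5, 6, 9], [2, 7, 8], [3], [4]].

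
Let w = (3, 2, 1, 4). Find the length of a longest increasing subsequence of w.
2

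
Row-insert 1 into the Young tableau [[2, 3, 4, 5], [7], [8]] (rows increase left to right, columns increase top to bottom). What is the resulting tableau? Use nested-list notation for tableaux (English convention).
In row 1, 1 replaces 2 (the leftmost entry greater than 1); 2 is bumped to row 2. In row 2, 2 replaces 7 (the leftmost entry greater than 2); 7 is bumped to row 3. In row 3, 7 replaces 8 (the leftmost entry greater than 7); 8 is bumped to row 4. 8 starts a new row 4. The new tableau is [[1, 3, 4, 5], [2], [7], [8]].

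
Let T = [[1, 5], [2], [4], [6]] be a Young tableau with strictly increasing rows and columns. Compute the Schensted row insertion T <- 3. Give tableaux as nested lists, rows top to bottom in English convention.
In row 1, 3 replaces 5 (the leftmost entry greater than 3); 5 is bumped to row 2. 5 is appended to row 2. The new tableau is [[1, 3], [2, 5], [4], [6]].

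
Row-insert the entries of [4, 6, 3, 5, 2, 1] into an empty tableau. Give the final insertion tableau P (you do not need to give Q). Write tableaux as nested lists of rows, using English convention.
Insert 4: appended to row 1. P = [[4]].
Insert 6: appended to row 1. P = [[4, 6]].
Insert 3: 3 bumps 4 from row 1; 4 starts row 2. P = [[3, 6], [4]].
Insert 5: 5 bumps 6 from row 1; 6 appends to row 2. P = [[3, 5], [4, 6]].
Insert 2: 2 bumps 3 from row 1; 3 bumps 4 from row 2; 4 starts row 3. P = [[2, 5], [3, 6], [4]].
Insert 1: 1 bumps 2 from row 1; 2 bumps 3 from row 2; 3 bumps 4 from row 3; 4 starts row 4. P = [[1, 5], [2, 6], [3], [4]].

So P = [[1, 5], [2, 6], [3], [4]].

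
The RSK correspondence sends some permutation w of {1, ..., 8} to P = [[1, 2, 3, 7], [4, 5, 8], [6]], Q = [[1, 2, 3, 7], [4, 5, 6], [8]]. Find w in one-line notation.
Reverse the RSK construction: for i from n down to 1, find the cell of Q containing i, remove the entry at that cell from P, and reverse-bump it up through P; the value ejected from row 1 is w(i).

Step i=8: Q has 8 at row 3, column 1; remove 6 from row 3 of P and reverse-bump: 6 enters row 2 and ejects 5; 5 enters row 1 and ejects 3. So w(8) = 3. P is now [[1, 2, 5, 7], [4, 6, 8]].
Step i=7: Q has 7 at row 1, column 4; remove that cell from P, ejecting 7. So w(7) = 7. P is now [[1, 2, 5], [4, 6, 8]].
Step i=6: Q has 6 at row 2, column 3; remove 8 from row 2 of P and reverse-bump: 8 enters row 1 and ejects 5. So w(6) = 5. P is now [[1, 2, 8], [4, 6]].
Step i=5: Q has 5 at row 2, column 2; remove 6 from row 2 of P and reverse-bump: 6 enters row 1 and ejects 2. So w(5) = 2. P is now [[1, 6, 8], [4]].
Step i=4: Q has 4 at row 2, column 1; remove 4 from row 2 of P and reverse-bump: 4 enters row 1 and ejects 1. So w(4) = 1. P is now [[4, 6, 8]].
Step i=3: Q has 3 at row 1, column 3; remove that cell from P, ejecting 8. So w(3) = 8. P is now [[4, 6]].
Step i=2: Q has 2 at row 1, column 2; remove that cell from P, ejecting 6. So w(2) = 6. P is now [[4]].
Step i=1: Q has 1 at row 1, column 1; remove that cell from P, ejecting 4. So w(1) = 4. P is now [].

So w = 4 6 8 1 2 5 7 3.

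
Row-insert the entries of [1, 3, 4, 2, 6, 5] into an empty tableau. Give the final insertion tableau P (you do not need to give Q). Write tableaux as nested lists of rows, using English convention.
P = [[1, 2, 4, 5], [3, 6]]

Insert 1: appended to row 1. P = [[1]].
Insert 3: appended to row 1. P = [[1, 3]].
Insert 4: appended to row 1. P = [[1, 3, 4]].
Insert 2: 2 bumps 3 from row 1; 3 starts row 2. P = [[1, 2, 4], [3]].
Insert 6: appended to row 1. P = [[1, 2, 4, 6], [3]].
Insert 5: 5 bumps 6 from row 1; 6 appends to row 2. P = [[1, 2, 4, 5], [3, 6]].

So P = [[1, 2, 4, 5], [3, 6]].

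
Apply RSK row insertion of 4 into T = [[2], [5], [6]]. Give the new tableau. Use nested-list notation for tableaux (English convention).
4 is larger than every entry of row 1, so it is appended to row 1. The new tableau is [[2, 4], [5], [6]].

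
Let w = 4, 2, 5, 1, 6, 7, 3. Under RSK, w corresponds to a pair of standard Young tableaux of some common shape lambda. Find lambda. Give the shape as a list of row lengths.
Row-insert each entry into an empty tableau.

After inserting 4: P = [[4]].
After inserting 2: P = [[2], [4]].
After inserting 5: P = [[2, 5], [4]].
After inserting 1: P = [[1, 5], [2], [4]].
After inserting 6: P = [[1, 5, 6], [2], [4]].
After inserting 7: P = [[1, 5, 6, 7], [2], [4]].
After inserting 3: P = [[1, 3, 6, 7], [2, 5], [4]].

The final insertion tableau P = [[1, 3, 6, 7], [2, 5], [4]] has shape [4, 2, 1].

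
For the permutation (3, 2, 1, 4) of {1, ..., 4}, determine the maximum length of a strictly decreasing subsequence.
3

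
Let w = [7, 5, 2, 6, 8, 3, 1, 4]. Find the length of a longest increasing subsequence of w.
3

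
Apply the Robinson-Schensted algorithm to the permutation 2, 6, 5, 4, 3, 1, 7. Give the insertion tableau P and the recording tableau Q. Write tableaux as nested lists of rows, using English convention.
P = [[1, 3, 7], [2], [4], [5], [6]], Q = [[1, 2, 7], [3], [4], [5], [6]]

Insert each entry of the permutation into P by Schensted row insertion, recording in Q the position of each new cell.

After inserting 2: P = [[2]].
After inserting 6: P = [[2, 6]].
After inserting 5: P = [[2, 5], [6]].
After inserting 4: P = [[2, 4], [5], [6]].
After inserting 3: P = [[2, 3], [4], [5], [6]].
After inserting 1: P = [[1, 3], [2], [4], [5], [6]].
After inserting 7: P = [[1, 3, 7], [2], [4], [5], [6]].

So P = [[1, 3, 7], [2], [4], [5], [6]], Q = [[1, 2, 7], [3], [4], [5], [6]].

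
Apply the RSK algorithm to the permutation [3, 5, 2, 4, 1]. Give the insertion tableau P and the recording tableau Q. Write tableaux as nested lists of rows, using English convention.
Insert each entry of the permutation into P by Schensted row insertion, recording in Q the position of each new cell.

Insert 3: appended to row 1. P = [[3]].
Insert 5: appended to row 1. P = [[3, 5]].
Insert 2: 2 bumps 3 from row 1; 3 starts row 2. P = [[2, 5], [3]].
Insert 4: 4 bumps 5 from row 1; 5 appends to row 2. P = [[2, 4], [3, 5]].
Insert 1: 1 bumps 2 from row 1; 2 bumps 3 from row 2; 3 starts row 3. P = [[1, 4], [2, 5], [3]].

So P = [[1, 4], [2, 5], [3]], Q = [[1, 2], [3, 4], [5]].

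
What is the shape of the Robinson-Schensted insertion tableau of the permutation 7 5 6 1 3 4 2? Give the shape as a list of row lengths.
RSK row insertion gives P = [[1, 2, 4], [3, 6], [5], [7]], which has shape [3, 2, 1, 1].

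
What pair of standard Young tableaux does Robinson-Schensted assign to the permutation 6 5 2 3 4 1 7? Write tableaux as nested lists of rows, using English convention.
Insert each entry of the permutation into P by Schensted row insertion, recording in Q the position of each new cell.

Insert 6: appended to row 1. P = [[6]], Q = [[1]].
Insert 5: 5 bumps 6 from row 1; 6 starts row 2. P = [[5], [6]], Q = [[1], [2]].
Insert 2: 2 bumps 5 from row 1; 5 bumps 6 from row 2; 6 starts row 3. P = [[2], [5], [6]], Q = [[1], [2], [3]].
Insert 3: appended to row 1. P = [[2, 3], [5], [6]], Q = [[1, 4], [2], [3]].
Insert 4: appended to row 1. P = [[2, 3, 4], [5], [6]], Q = [[1, 4, 5], [2], [3]].
Insert 1: 1 bumps 2 from row 1; 2 bumps 5 from row 2; 5 bumps 6 from row 3; 6 starts row 4. P = [[1, 3, 4], [2], [5], [6]], Q = [[1, 4, 5], [2], [3], [6]].
Insert 7: appended to row 1. P = [[1, 3, 4, 7], [2], [5], [6]], Q = [[1, 4, 5, 7], [2], [3], [6]].

So P = [[1, 3, 4, 7], [2], [5], [6]], Q = [[1, 4, 5, 7], [2], [3], [6]].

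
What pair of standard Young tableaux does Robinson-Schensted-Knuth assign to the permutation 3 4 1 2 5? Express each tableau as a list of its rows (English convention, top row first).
P = [[1, 2, 5], [3, 4]], Q = [[1, 2, 5], [3, 4]]

Insert each entry of the permutation into P by Schensted row insertion, recording in Q the position of each new cell.

Insert 3: appended to row 1. P = [[3]].
Insert 4: appended to row 1. P = [[3, 4]].
Insert 1: 1 bumps 3 from row 1; 3 starts row 2. P = [[1, 4], [3]].
Insert 2: 2 bumps 4 from row 1; 4 appends to row 2. P = [[1, 2], [3, 4]].
Insert 5: appended to row 1. P = [[1, 2, 5], [3, 4]].

So P = [[1, 2, 5], [3, 4]], Q = [[1, 2, 5], [3, 4]].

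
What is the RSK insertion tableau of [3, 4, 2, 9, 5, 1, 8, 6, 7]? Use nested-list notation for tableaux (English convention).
P = [[1, 4, 5, 6, 7], [2, 8], [3, 9]]

Insert 3: appended to row 1. P = [[3]].
Insert 4: appended to row 1. P = [[3, 4]].
Insert 2: 2 bumps 3 from row 1; 3 starts row 2. P = [[2, 4], [3]].
Insert 9: appended to row 1. P = [[2, 4, 9], [3]].
Insert 5: 5 bumps 9 from row 1; 9 appends to row 2. P = [[2, 4, 5], [3, 9]].
Insert 1: 1 bumps 2 from row 1; 2 bumps 3 from row 2; 3 starts row 3. P = [[1, 4, 5], [2, 9], [3]].
Insert 8: appended to row 1. P = [[1, 4, 5, 8], [2, 9], [3]].
Insert 6: 6 bumps 8 from row 1; 8 bumps 9 from row 2; 9 appends to row 3. P = [[1, 4, 5, 6], [2, 8], [3, 9]].
Insert 7: appended to row 1. P = [[1, 4, 5, 6, 7], [2, 8], [3, 9]].

So P = [[1, 4, 5, 6, 7], [2, 8], [3, 9]].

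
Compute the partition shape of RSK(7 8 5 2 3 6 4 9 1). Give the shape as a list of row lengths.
[4, 2, 2, 1]

Row-insert each entry into an empty tableau.

After inserting 7: P = [[7]].
After inserting 8: P = [[7, 8]].
After inserting 5: P = [[5, 8], [7]].
After inserting 2: P = [[2, 8], [5], [7]].
After inserting 3: P = [[2, 3], [5, 8], [7]].
After inserting 6: P = [[2, 3, 6], [5, 8], [7]].
After inserting 4: P = [[2, 3, 4], [5, 6], [7, 8]].
After inserting 9: P = [[2, 3, 4, 9], [5, 6], [7, 8]].
After inserting 1: P = [[1, 3, 4, 9], [2, 6], [5, 8], [7]].

The final insertion tableau P = [[1, 3, 4, 9], [2, 6], [5, 8], [7]] has shape [4, 2, 2, 1].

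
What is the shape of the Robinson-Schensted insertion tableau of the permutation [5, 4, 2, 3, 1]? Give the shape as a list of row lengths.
Row-insert each entry into an empty tableau.

After inserting 5: P = [[5]].
After inserting 4: P = [[4], [5]].
After inserting 2: P = [[2], [4], [5]].
After inserting 3: P = [[2, 3], [4], [5]].
After inserting 1: P = [[1, 3], [2], [4], [5]].

The final insertion tableau P = [[1, 3], [2], [4], [5]] has shape [2, 1, 1, 1].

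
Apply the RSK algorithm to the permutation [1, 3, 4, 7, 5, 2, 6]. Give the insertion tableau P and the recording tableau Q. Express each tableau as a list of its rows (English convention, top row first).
Insert each entry of the permutation into P by Schensted row insertion, recording in Q the position of each new cell.

Insert 1: appended to row 1. P = [[1]], Q = [[1]].
Insert 3: appended to row 1. P = [[1, 3]], Q = [[1, 2]].
Insert 4: appended to row 1. P = [[1, 3, 4]], Q = [[1, 2, 3]].
Insert 7: appended to row 1. P = [[1, 3, 4, 7]], Q = [[1, 2, 3, 4]].
Insert 5: 5 bumps 7 from row 1; 7 starts row 2. P = [[1, 3, 4, 5], [7]], Q = [[1, 2, 3, 4], [5]].
Insert 2: 2 bumps 3 from row 1; 3 bumps 7 from row 2; 7 starts row 3. P = [[1, 2, 4, 5], [3], [7]], Q = [[1, 2, 3, 4], [5], [6]].
Insert 6: appended to row 1. P = [[1, 2, 4, 5, 6], [3], [7]], Q = [[1, 2, 3, 4, 7], [5], [6]].

So P = [[1, 2, 4, 5, 6], [3], [7]], Q = [[1, 2, 3, 4, 7], [5], [6]].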